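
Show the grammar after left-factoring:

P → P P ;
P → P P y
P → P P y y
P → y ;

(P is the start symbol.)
P → P P P'
P' → ;
P' → y P''
P'' → ε
P'' → y
P → y ;

Left-factoring transforms A → αβ₁ | αβ₂ into A → αA' and A' → β₁ | β₂
(α is the longest common prefix among the alternatives). Repeat until
no nonterminal has two alternatives with a common prefix.

Round 1: P has alternatives sharing prefix 'P P'. Introduce P': P → P P P'
  Add: P' → ;
  Add: P' → y
  Add: P' → y y

Round 2: P' has alternatives sharing prefix 'y'. Introduce P'': P' → y P''
  Add: P'' → ε
  Add: P'' → y

No remaining common prefixes — done.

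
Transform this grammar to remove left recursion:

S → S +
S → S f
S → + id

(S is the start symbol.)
S → + id S'
S' → + S'
S' → f S'
S' → ε

S is directly left-recursive. The standard transformation for
  A → A α₁ | ... | A α_m | β₁ | ... | β_n
is
  A  → β₁ A' | ... | β_n A'
  A' → α₁ A' | ... | α_m A' | ε

S → + id becomes S → + id S'
S → S + becomes S' → + S'
S → S f becomes S' → f S'
Add S' → ε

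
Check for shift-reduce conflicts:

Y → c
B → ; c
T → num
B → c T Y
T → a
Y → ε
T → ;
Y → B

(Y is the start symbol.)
Augment with Y' → Y and build the canonical LR(0) collection (I0 = CLOSURE({[Y' → . Y]}), then GOTO on every symbol after a dot until no new states appear). It has 11 states:
  I0: { [B → . ; c], [B → . c T Y], [Y → . B], [Y → . c], [Y → .], [Y' → . Y] }  — shift, reduce
  I1: { [B → ; . c] }  — shift
  I2: { [Y → B .] }  — reduce
  I3: { [Y' → Y .] }  — accept
  I4: { [B → c . T Y], [T → . ;], [T → . a], [T → . num], [Y → c .] }  — shift, reduce
  I5: { [T → ; .] }  — reduce
  I6: { [B → . ; c], [B → . c T Y], [B → c T . Y], [Y → . B], [Y → . c], [Y → .] }  — shift, reduce
  I7: { [T → a .] }  — reduce
  I8: { [T → num .] }  — reduce
  I9: { [B → c T Y .] }  — reduce
  I10: { [B → ; c .] }  — reduce

I0 contains reduce item [Y → .] and shift items [B → . ; c], [B → . c T Y], [Y → . c] — shift-reduce conflict.
I4 contains reduce item [Y → c .] and shift items [T → . ;], [T → . a], [T → . num] — shift-reduce conflict.
I6 contains reduce item [Y → .] and shift items [B → . ; c], [B → . c T Y], [Y → . c] — shift-reduce conflict.

Answer: Yes — I0: [Y → .] vs [B → . ; c]; I4: [Y → c .] vs [T → . ;]; I6: [Y → .] vs [B → . ; c]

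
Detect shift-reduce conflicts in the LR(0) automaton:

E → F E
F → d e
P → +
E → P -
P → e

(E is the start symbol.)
No shift-reduce conflicts

A shift-reduce conflict occurs when an LR(0) state has both:
  - a complete (reduce) item [A → α .] (dot at the end), and
  - a shift item [B → β . c γ] (dot before a terminal).

Augment with E' → E and build the canonical LR(0) collection (I0 = CLOSURE({[E' → . E]}), then GOTO on every symbol after a dot until no new states appear). It has 10 states:
  I0: { [E → . F E], [E → . P -], [E' → . E], [F → . d e], [P → . +], [P → . e] }  — shift
  I1: { [P → + .] }  — reduce
  I2: { [E' → E .] }  — accept
  I3: { [E → . F E], [E → . P -], [E → F . E], [F → . d e], [P → . +], [P → . e] }  — shift
  I4: { [E → P . -] }  — shift
  I5: { [F → d . e] }  — shift
  I6: { [P → e .] }  — reduce
  I7: { [F → d e .] }  — reduce
  I8: { [E → P - .] }  — reduce
  I9: { [E → F E .] }  — reduce

No state contains both a complete item and a shift item.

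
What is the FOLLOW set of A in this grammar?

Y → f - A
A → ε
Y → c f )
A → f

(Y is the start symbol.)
To compute FOLLOW(A), find every occurrence of A on a right-hand side N → α A β: add FIRST(β) \ {ε}, and if β is empty or nullable also add FOLLOW(N). Iterate to a fixed point.

In Y → f - A: A is at the end, add FOLLOW(Y)

The FOLLOW sets referred to above (computed the same way, to a fixed point):
  FOLLOW(Y) = { $ }

Taking the union: FOLLOW(A) = { $ }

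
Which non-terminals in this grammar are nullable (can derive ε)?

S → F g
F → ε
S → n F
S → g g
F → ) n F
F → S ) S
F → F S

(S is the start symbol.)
{ 'F' }

ε-productions: F → ε
So F is immediately nullable.
No further non-terminal can be added: every production for the remaining non-terminals contains a terminal or a non-nullable non-terminal.
Nullable = { 'F' }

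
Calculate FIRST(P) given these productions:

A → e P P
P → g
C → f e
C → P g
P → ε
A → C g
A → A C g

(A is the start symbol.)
From P → g:
  - g is a terminal: add 'g' and stop
From P → ε:
  - ε-production, so ε ∈ FIRST(P)

Collecting: FIRST(P) = { 'g', ε }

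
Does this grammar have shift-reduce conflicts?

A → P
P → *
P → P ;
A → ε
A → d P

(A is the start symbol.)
A shift-reduce conflict occurs when an LR(0) state has both:
  - a complete (reduce) item [A → α .] (dot at the end), and
  - a shift item [B → β . c γ] (dot before a terminal).

Augment with A' → A and build the canonical LR(0) collection (I0 = CLOSURE({[A' → . A]}), then GOTO on every symbol after a dot until no new states appear). It has 7 states:
  I0: { [A → . P], [A → . d P], [A → .], [A' → . A], [P → . *], [P → . P ;] }  — shift, reduce
  I1: { [P → * .] }  — reduce
  I2: { [A' → A .] }  — accept
  I3: { [A → P .], [P → P . ;] }  — shift, reduce
  I4: { [A → d . P], [P → . *], [P → . P ;] }  — shift
  I5: { [A → d P .], [P → P . ;] }  — shift, reduce
  I6: { [P → P ; .] }  — reduce

I0 contains reduce item [A → .] and shift items [A → . d P], [P → . *] — shift-reduce conflict.
I3 contains reduce item [A → P .] and shift item [P → P . ;] — shift-reduce conflict.
I5 contains reduce item [A → d P .] and shift item [P → P . ;] — shift-reduce conflict.

Answer: Yes — I0: [A → .] vs [A → . d P]; I3: [A → P .] vs [P → P . ;]; I5: [A → d P .] vs [P → P . ;]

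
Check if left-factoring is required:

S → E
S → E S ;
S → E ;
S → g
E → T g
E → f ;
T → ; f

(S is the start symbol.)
Left-factoring is needed when two productions for the same non-terminal
share a common prefix on the right-hand side.

Productions for S:
  S → E
  S → E S ;
  S → E ;
  S → g
Productions for E:
  E → T g
  E → f ;

Found common prefix 'E' in productions for S

Answer: Yes, S has productions with common prefix 'E'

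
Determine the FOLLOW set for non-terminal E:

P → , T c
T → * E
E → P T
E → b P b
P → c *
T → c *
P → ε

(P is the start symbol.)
In T → * E: E is at the end, add FOLLOW(T)

The FOLLOW sets referred to above (computed the same way, to a fixed point):
  FOLLOW(T) = { 'c' }

Taking the union: FOLLOW(E) = { 'c' }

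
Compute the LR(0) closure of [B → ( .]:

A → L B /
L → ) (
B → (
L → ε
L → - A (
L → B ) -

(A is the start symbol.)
Start with: [B → ( .]
The dot is at the end, so nothing is added.

CLOSURE = { [B → ( .] }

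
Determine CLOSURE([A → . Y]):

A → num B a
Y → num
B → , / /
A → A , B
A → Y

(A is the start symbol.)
Start with: [A → . Y]
  [A → . Y] has the dot before Y: add [Y → . num]
No further items can be added.

CLOSURE = { [A → . Y], [Y → . num] }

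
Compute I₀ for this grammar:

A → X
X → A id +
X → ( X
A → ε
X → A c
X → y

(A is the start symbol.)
First, augment the grammar with A' → A
I₀ = CLOSURE({ [A' → . A] }):
  [A' → . A] has the dot before A: add [A → . X], [A → .]
  [A → . X] has the dot before X: add [X → . A id +], [X → . ( X], [X → . A c], [X → . y]
No further items can be added.

I₀ = { [A → . X], [A → .], [A' → . A], [X → . ( X], [X → . A c], [X → . A id +], [X → . y] }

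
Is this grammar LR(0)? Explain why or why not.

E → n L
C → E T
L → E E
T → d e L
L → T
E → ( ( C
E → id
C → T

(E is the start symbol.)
Augment with E' → E and build the canonical LR(0) collection (I0 = CLOSURE({[E' → . E]}), then GOTO on every symbol after a dot until no new states appear). It has 17 states:
  I0: { [E → . ( ( C], [E → . id], [E → . n L], [E' → . E] }  — shift
  I1: { [E → ( . ( C] }  — shift
  I2: { [E' → E .] }  — accept
  I3: { [E → id .] }  — reduce
  I4: { [E → . ( ( C], [E → . id], [E → . n L], [E → n . L], [L → . E E], [L → . T], [T → . d e L] }  — shift
  I5: { [E → . ( ( C], [E → . id], [E → . n L], [L → E . E] }  — shift
  I6: { [E → n L .] }  — reduce
  I7: { [L → T .] }  — reduce
  I8: { [T → d . e L] }  — shift
  I9: { [E → . ( ( C], [E → . id], [E → . n L], [L → . E E], [L → . T], [T → . d e L], [T → d e . L] }  — shift
  I10: { [T → d e L .] }  — reduce
  I11: { [L → E E .] }  — reduce
  I12: { [C → . E T], [C → . T], [E → ( ( . C], [E → . ( ( C], [E → . id], [E → . n L], [T → . d e L] }  — shift
  I13: { [E → ( ( C .] }  — reduce
  I14: { [C → E . T], [T → . d e L] }  — shift
  I15: { [C → T .] }  — reduce
  I16: { [C → E T .] }  — reduce

Every state is either a pure shift/goto state or contains exactly one complete item and nothing to shift — no conflicts. The grammar is LR(0).

Answer: Yes, the grammar is LR(0)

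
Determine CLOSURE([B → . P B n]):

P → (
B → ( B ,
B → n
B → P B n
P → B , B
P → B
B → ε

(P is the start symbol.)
{ [B → . ( B ,], [B → . P B n], [B → . n], [B → .], [P → . (], [P → . B , B], [P → . B] }

Start with: [B → . P B n]
  [B → . P B n] has the dot before P: add [P → . (], [P → . B , B], [P → . B]
  [P → . B , B] has the dot before B: add [B → . ( B ,], [B → . n], [B → .]
No further items can be added.

CLOSURE = { [B → . ( B ,], [B → . P B n], [B → . n], [B → .], [P → . (], [P → . B , B], [P → . B] }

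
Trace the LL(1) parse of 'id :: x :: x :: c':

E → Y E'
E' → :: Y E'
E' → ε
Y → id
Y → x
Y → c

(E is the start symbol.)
Stack is shown with the top on the left.

Stack      Input                Action
--------------------------------------
E $        id :: x :: x :: c $  output E → Y E'
Y E' $     id :: x :: x :: c $  output Y → id
id E' $    id :: x :: x :: c $  match 'id'
E' $       :: x :: x :: c $     output E' → :: Y E'
:: Y E' $  :: x :: x :: c $     match '::'
Y E' $     x :: x :: c $        output Y → x
x E' $     x :: x :: c $        match 'x'
E' $       :: x :: c $          output E' → :: Y E'
:: Y E' $  :: x :: c $          match '::'
Y E' $     x :: c $             output Y → x
x E' $     x :: c $             match 'x'
E' $       :: c $               output E' → :: Y E'
:: Y E' $  :: c $               match '::'
Y E' $     c $                  output Y → c
c E' $     c $                  match 'c'
E' $       $                    output E' → ε
$          $                    accept

The string is accepted.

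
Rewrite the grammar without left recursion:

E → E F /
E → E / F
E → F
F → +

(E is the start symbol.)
E → F E'
E' → F / E'
E' → / F E'
E' → ε
F → +

E is directly left-recursive. The standard transformation for
  A → A α₁ | ... | A α_m | β₁ | ... | β_n
is
  A  → β₁ A' | ... | β_n A'
  A' → α₁ A' | ... | α_m A' | ε

E → F becomes E → F E'
E → E F / becomes E' → F / E'
E → E / F becomes E' → / F E'
Add E' → ε

Productions for other non-terminals are unchanged:
  F → +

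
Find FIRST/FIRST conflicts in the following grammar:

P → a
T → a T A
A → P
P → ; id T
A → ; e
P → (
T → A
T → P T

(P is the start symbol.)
A FIRST/FIRST conflict occurs when two productions N → α and N → β for the same non-terminal have FIRST(α) ∩ FIRST(β) ≠ ∅ (with ε ∈ FIRST of a nullable right-hand side, so two nullable alternatives also conflict).

FIRST sets of the non-terminals at (or reachable through a nullable prefix from) the front of some alternative:
  FIRST(A) = { '(', ';', 'a' }
  FIRST(P) = { '(', ';', 'a' }

Productions for P:
  P → a: FIRST = { 'a' }
  P → ; id T: FIRST = { ';' }
  P → (: FIRST = { '(' }
Productions for T:
  T → a T A: FIRST = { 'a' }
  T → A: FIRST = { '(', ';', 'a' }
  T → P T: FIRST = { '(', ';', 'a' }
Productions for A:
  A → P: FIRST = { '(', ';', 'a' }
  A → ; e: FIRST = { ';' }

Conflict for T: T → a T A and T → A
  Overlap: { 'a' }
Conflict for T: T → a T A and T → P T
  Overlap: { 'a' }
Conflict for T: T → A and T → P T
  Overlap: { '(', ';', 'a' }
Conflict for A: A → P and A → ; e
  Overlap: { ';' }

Answer: Yes. T → a T A / T → A on { 'a' }; T → a T A / T → P T on { 'a' }; T → A / T → P T on { '(', ';', 'a' }; A → P / A → ';' e on { ';' }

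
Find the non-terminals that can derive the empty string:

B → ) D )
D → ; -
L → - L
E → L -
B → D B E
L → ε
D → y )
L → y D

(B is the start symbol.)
{ 'L' }

A non-terminal is nullable if it can derive ε (the empty string): either it has an ε-production, or it has a production whose right-hand side consists entirely of nullable non-terminals.

ε-productions: L → ε
So L is immediately nullable.
No further non-terminal can be added: every production for the remaining non-terminals contains a terminal or a non-nullable non-terminal.
Nullable = { 'L' }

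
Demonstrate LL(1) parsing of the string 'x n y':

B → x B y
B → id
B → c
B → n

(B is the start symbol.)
Stack is shown with the top on the left.

Stack    Input    Action
------------------------
B $      x n y $  output B → x B y
x B y $  x n y $  match 'x'
B y $    n y $    output B → n
n y $    n y $    match 'n'
y $      y $      match 'y'
$        $        accept

The string is accepted.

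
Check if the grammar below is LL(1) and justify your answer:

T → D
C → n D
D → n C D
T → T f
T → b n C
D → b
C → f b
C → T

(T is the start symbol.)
No. Predict set conflict for T: { 'b', 'n' }

Relevant sets:
  FIRST(D) = { 'b', 'n' }
  FIRST(T) = { 'b', 'n' }

For T:
  PREDICT(T → D) = { 'b', 'n' }
  PREDICT(T → T f) = { 'b', 'n' }
  PREDICT(T → b n C) = { 'b' }
For C:
  PREDICT(C → n D) = { 'n' }
  PREDICT(C → f b) = { 'f' }
  PREDICT(C → T) = { 'b', 'n' }
For D:
  PREDICT(D → n C D) = { 'n' }
  PREDICT(D → b) = { 'b' }

Conflict found: Predict set conflict for T: { 'b', 'n' }
The grammar is NOT LL(1).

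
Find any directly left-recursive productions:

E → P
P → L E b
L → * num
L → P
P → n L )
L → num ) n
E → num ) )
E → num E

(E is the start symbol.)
Direct left recursion occurs when N → N α for some non-terminal N (the right-hand side begins with the left-hand side itself).

E → P: starts with P
P → L E b: starts with L
L → * num: starts with '*'
L → P: starts with P
P → n L ): starts with n
L → num ) n: starts with num
E → num ) ): starts with num
E → num E: starts with num

No direct left recursion found.

Answer: No direct left recursion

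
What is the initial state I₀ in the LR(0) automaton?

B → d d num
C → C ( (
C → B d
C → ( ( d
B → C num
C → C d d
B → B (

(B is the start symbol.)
{ [B → . B (], [B → . C num], [B → . d d num], [B' → . B], [C → . ( ( d], [C → . B d], [C → . C ( (], [C → . C d d] }

First, augment the grammar with B' → B
I₀ = CLOSURE({ [B' → . B] }):
  [B' → . B] has the dot before B: add [B → . d d num], [B → . C num], [B → . B (]
  [B → . C num] has the dot before C: add [C → . C ( (], [C → . B d], [C → . ( ( d], [C → . C d d]
No further items can be added.

I₀ = { [B → . B (], [B → . C num], [B → . d d num], [B' → . B], [C → . ( ( d], [C → . B d], [C → . C ( (], [C → . C d d] }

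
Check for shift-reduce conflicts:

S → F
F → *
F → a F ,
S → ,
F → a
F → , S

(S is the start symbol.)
Yes — I2: [S → , .] vs [F → . *]; I5: [F → a .] vs [F → . *]

A shift-reduce conflict occurs when an LR(0) state has both:
  - a complete (reduce) item [A → α .] (dot at the end), and
  - a shift item [B → β . c γ] (dot before a terminal).

Augment with S' → S and build the canonical LR(0) collection (I0 = CLOSURE({[S' → . S]}), then GOTO on every symbol after a dot until no new states appear). It has 10 states:
  I0: { [F → . *], [F → . , S], [F → . a F ,], [F → . a], [S → . ,], [S → . F], [S' → . S] }  — shift
  I1: { [F → * .] }  — reduce
  I2: { [F → , . S], [F → . *], [F → . , S], [F → . a F ,], [F → . a], [S → , .], [S → . ,], [S → . F] }  — shift, reduce
  I3: { [S → F .] }  — reduce
  I4: { [S' → S .] }  — accept
  I5: { [F → . *], [F → . , S], [F → . a F ,], [F → . a], [F → a . F ,], [F → a .] }  — shift, reduce
  I6: { [F → , . S], [F → . *], [F → . , S], [F → . a F ,], [F → . a], [S → . ,], [S → . F] }  — shift
  I7: { [F → a F . ,] }  — shift
  I8: { [F → a F , .] }  — reduce
  I9: { [F → , S .] }  — reduce

I2 contains reduce item [S → , .] and shift items [F → . *], [F → . , S], [F → . a], [F → . a F ,], [S → . ,] — shift-reduce conflict.
I5 contains reduce item [F → a .] and shift items [F → . *], [F → . , S], [F → . a], [F → . a F ,] — shift-reduce conflict.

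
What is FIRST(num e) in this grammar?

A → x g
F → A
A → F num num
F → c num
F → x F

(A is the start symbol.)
{ 'num' }

To compute FIRST(num e), process the symbols left to right:
Symbol num is a terminal. Add 'num' and stop.
FIRST(num e) = { 'num' }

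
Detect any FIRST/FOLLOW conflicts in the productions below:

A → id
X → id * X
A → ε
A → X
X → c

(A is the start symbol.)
No FIRST/FOLLOW conflicts.

A FIRST/FOLLOW conflict occurs when a non-terminal N has a nullable alternative N → β (β ⇒* ε) and another alternative N → α with FIRST(α) ∩ FOLLOW(N) ≠ ∅: on such a lookahead the parser cannot decide between expanding α and letting N vanish via β.

Nullable non-terminals: A.
FIRST sets used below: FIRST(X) = { 'c', 'id' }

A: nullable alternative(s) A → ε; FOLLOW(A) = { $ }
  A → id: FIRST \ {ε} = { 'id' } — disjoint from FOLLOW(A)
  A → ε: FIRST \ {ε} = { } — this is the only nullable alternative, skip
  A → X: FIRST \ {ε} = { 'c', 'id' } — disjoint from FOLLOW(A)

X has no nullable alternative, so no FIRST/FOLLOW check is needed there.

No FIRST/FOLLOW conflicts found.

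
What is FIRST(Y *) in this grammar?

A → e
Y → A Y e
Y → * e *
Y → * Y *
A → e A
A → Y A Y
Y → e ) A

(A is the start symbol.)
{ '*', 'e' }

FIRST sets of the non-terminals involved (from the grammar, by fixed-point iteration):
  FIRST(Y) = { '*', 'e' }

To compute FIRST(Y *), process the symbols left to right:
Symbol Y is a non-terminal. Add FIRST(Y) \ {ε} = { '*', 'e' }
Y is not nullable (ε ∉ FIRST(Y)), so stop here.
FIRST(Y *) = { '*', 'e' }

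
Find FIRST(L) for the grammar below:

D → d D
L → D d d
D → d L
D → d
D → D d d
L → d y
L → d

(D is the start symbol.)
{ 'd' }

To compute FIRST(L), examine every production with L on the left-hand side, reading each right-hand side left to right until a non-nullable symbol is reached.

FIRST sets of the other non-terminals involved (by the same procedure, iterated to a fixed point):
  FIRST(D) = { 'd' }

From L → D d d:
  - D is a non-terminal: add FIRST(D) \ {ε} = { 'd' }
    D is not nullable, so stop
From L → d y:
  - d is a terminal: add 'd' and stop
From L → d:
  - d is a terminal: add 'd' and stop

Collecting: FIRST(L) = { 'd' }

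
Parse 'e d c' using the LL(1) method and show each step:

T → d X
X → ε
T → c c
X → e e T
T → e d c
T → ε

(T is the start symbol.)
LL(1) parsing maintains a stack (initially the start symbol over $) and the input. At each step: if the stack top is a terminal, match it against the current input token; if it is a non-terminal N, replace it with the RHS of M[N, lookahead] (the unique production whose predict set contains the lookahead).

Stack is shown with the top on the left.

Stack    Input    Action
------------------------
T $      e d c $  output T → e d c
e d c $  e d c $  match 'e'
d c $    d c $    match 'd'
c $      c $      match 'c'
$        $        accept

The string is accepted.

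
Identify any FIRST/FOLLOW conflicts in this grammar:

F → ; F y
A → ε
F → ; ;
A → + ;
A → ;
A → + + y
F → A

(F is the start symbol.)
No FIRST/FOLLOW conflicts.

Nullable non-terminals: A, F.
FIRST sets used below: FIRST(A) = { '+', ';', ε }

A: nullable alternative(s) A → ε; FOLLOW(A) = { $, 'y' }
  A → ε: FIRST \ {ε} = { } — this is the only nullable alternative, skip
  A → + ;: FIRST \ {ε} = { '+' } — disjoint from FOLLOW(A)
  A → ;: FIRST \ {ε} = { ';' } — disjoint from FOLLOW(A)
  A → + + y: FIRST \ {ε} = { '+' } — disjoint from FOLLOW(A)

F: nullable alternative(s) F → A; FOLLOW(F) = { $, 'y' }
  F → ; F y: FIRST \ {ε} = { ';' } — disjoint from FOLLOW(F)
  F → ; ;: FIRST \ {ε} = { ';' } — disjoint from FOLLOW(F)
  F → A: FIRST \ {ε} = { '+', ';' } — this is the only nullable alternative, skip

No FIRST/FOLLOW conflicts found.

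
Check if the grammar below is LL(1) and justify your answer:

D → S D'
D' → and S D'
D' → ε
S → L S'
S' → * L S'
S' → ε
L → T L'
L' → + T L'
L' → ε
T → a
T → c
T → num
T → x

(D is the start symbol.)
Yes, the grammar is LL(1).

Relevant sets:
  FOLLOW(D') = { $ }
  FOLLOW(S') = { $, 'and' }
  FOLLOW(L') = { $, '*', 'and' }

For D':
  PREDICT(D' → and S D') = { 'and' }
  PREDICT(D' → ε) = { $ }
For S':
  PREDICT(S' → '*' L S') = { '*' }
  PREDICT(S' → ε) = { $, 'and' }
For L':
  PREDICT(L' → '+' T L') = { '+' }
  PREDICT(L' → ε) = { $, '*', 'and' }
For T:
  PREDICT(T → a) = { 'a' }
  PREDICT(T → c) = { 'c' }
  PREDICT(T → num) = { 'num' }
  PREDICT(T → x) = { 'x' }
D, S, L have a single production, so nothing to check there.

All predict sets are disjoint. The grammar IS LL(1).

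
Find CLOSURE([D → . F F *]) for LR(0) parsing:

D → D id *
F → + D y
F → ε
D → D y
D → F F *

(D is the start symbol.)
{ [D → . F F *], [F → . + D y], [F → .] }

Start with: [D → . F F *]
  [D → . F F *] has the dot before F: add [F → . + D y], [F → .]
No further items can be added.

CLOSURE = { [D → . F F *], [F → . + D y], [F → .] }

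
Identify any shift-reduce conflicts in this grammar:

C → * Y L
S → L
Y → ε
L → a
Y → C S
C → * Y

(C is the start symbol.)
Augment with C' → C and build the canonical LR(0) collection (I0 = CLOSURE({[C' → . C]}), then GOTO on every symbol after a dot until no new states appear). It has 9 states:
  I0: { [C → . * Y L], [C → . * Y], [C' → . C] }  — shift
  I1: { [C → * . Y L], [C → * . Y], [C → . * Y L], [C → . * Y], [Y → . C S], [Y → .] }  — shift, reduce
  I2: { [C' → C .] }  — accept
  I3: { [L → . a], [S → . L], [Y → C . S] }  — shift
  I4: { [C → * Y . L], [C → * Y .], [L → . a] }  — shift, reduce
  I5: { [C → * Y L .] }  — reduce
  I6: { [L → a .] }  — reduce
  I7: { [S → L .] }  — reduce
  I8: { [Y → C S .] }  — reduce

I1 contains reduce item [Y → .] and shift items [C → . * Y], [C → . * Y L] — shift-reduce conflict.
I4 contains reduce item [C → * Y .] and shift item [L → . a] — shift-reduce conflict.

Answer: Yes — I1: [Y → .] vs [C → . * Y]; I4: [C → * Y .] vs [L → . a]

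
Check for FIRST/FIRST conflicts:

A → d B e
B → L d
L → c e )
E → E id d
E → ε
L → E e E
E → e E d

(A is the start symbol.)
A FIRST/FIRST conflict occurs when two productions N → α and N → β for the same non-terminal have FIRST(α) ∩ FIRST(β) ≠ ∅ (with ε ∈ FIRST of a nullable right-hand side, so two nullable alternatives also conflict).

FIRST sets of the non-terminals at (or reachable through a nullable prefix from) the front of some alternative:
  FIRST(E) = { 'e', 'id', ε }

Productions for L:
  L → c e ): FIRST = { 'c' }
  L → E e E: FIRST = { 'e', 'id' }
Productions for E:
  E → E id d: FIRST = { 'e', 'id' }
  E → ε: FIRST = { ε }
  E → e E d: FIRST = { 'e' }
A, B have only one production, so no FIRST/FIRST conflict is possible there.

Conflict for E: E → E id d and E → e E d
  Overlap: { 'e' }

Answer: Yes. E → E id d / E → e E d on { 'e' }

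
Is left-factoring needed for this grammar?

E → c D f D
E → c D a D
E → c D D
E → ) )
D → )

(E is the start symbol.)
Yes, E has productions with common prefix 'c D'

Left-factoring is needed when two productions for the same non-terminal
share a common prefix on the right-hand side.

Productions for E:
  E → c D f D
  E → c D a D
  E → c D D
  E → ) )

Found common prefix 'c D' in productions for E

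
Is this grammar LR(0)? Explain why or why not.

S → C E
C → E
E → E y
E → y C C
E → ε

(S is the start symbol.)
No. Shift-reduce conflict between [E → .] and [E → . y C C]

A grammar is LR(0) if no state in the canonical LR(0) collection has:
  - both a shift item (dot before a terminal) and a complete item (shift-reduce conflict), or
  - two or more complete items (reduce-reduce conflict; the accept item [S' → S .] counts as a complete item here).

Augment with S' → S and build the canonical LR(0) collection (I0 = CLOSURE({[S' → . S]}), then GOTO on every symbol after a dot until no new states appear). It has 9 states:
  I0: { [C → . E], [E → . E y], [E → . y C C], [E → .], [S → . C E], [S' → . S] }  — shift, reduce
  I1: { [E → . E y], [E → . y C C], [E → .], [S → C . E] }  — shift, reduce
  I2: { [C → E .], [E → E . y] }  — shift, reduce
  I3: { [S' → S .] }  — accept
  I4: { [C → . E], [E → . E y], [E → . y C C], [E → .], [E → y . C C] }  — shift, reduce
  I5: { [C → . E], [E → . E y], [E → . y C C], [E → .], [E → y C . C] }  — shift, reduce
  I6: { [E → y C C .] }  — reduce
  I7: { [E → E y .] }  — reduce
  I8: { [E → E . y], [S → C E .] }  — shift, reduce

Conflict in state I0:
  Shift-reduce conflict between [E → .] and [E → . y C C]
So the grammar is NOT LR(0).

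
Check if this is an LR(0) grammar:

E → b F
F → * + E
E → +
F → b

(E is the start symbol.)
A grammar is LR(0) if no state in the canonical LR(0) collection has:
  - both a shift item (dot before a terminal) and a complete item (shift-reduce conflict), or
  - two or more complete items (reduce-reduce conflict; the accept item [E' → E .] counts as a complete item here).

Augment with E' → E and build the canonical LR(0) collection (I0 = CLOSURE({[E' → . E]}), then GOTO on every symbol after a dot until no new states appear). It has 9 states:
  I0: { [E → . +], [E → . b F], [E' → . E] }  — shift
  I1: { [E → + .] }  — reduce
  I2: { [E' → E .] }  — accept
  I3: { [E → b . F], [F → . * + E], [F → . b] }  — shift
  I4: { [F → * . + E] }  — shift
  I5: { [E → b F .] }  — reduce
  I6: { [F → b .] }  — reduce
  I7: { [E → . +], [E → . b F], [F → * + . E] }  — shift
  I8: { [F → * + E .] }  — reduce

Every state is either a pure shift/goto state or contains exactly one complete item and nothing to shift — no conflicts. The grammar is LR(0).

Answer: Yes, the grammar is LR(0)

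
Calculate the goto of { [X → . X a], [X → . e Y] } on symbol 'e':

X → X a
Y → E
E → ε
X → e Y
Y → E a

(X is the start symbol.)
GOTO(I, 'e') = CLOSURE({ [A → αX.β] : [A → α.Xβ] ∈ I, X = 'e' })

Items with dot before 'e', with the dot advanced:
  [X → . e Y] → [X → e . Y]
Closure of the advanced items:
  [X → e . Y] has the dot before Y: add [Y → . E], [Y → . E a]
  [Y → . E] has the dot before E: add [E → .]

GOTO = { [E → .], [X → e . Y], [Y → . E a], [Y → . E] }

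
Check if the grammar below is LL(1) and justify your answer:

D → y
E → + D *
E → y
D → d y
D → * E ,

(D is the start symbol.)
For D:
  PREDICT(D → y) = { 'y' }
  PREDICT(D → d y) = { 'd' }
  PREDICT(D → '*' E ',') = { '*' }
For E:
  PREDICT(E → '+' D '*') = { '+' }
  PREDICT(E → y) = { 'y' }

All predict sets are disjoint. The grammar IS LL(1).

Answer: Yes, the grammar is LL(1).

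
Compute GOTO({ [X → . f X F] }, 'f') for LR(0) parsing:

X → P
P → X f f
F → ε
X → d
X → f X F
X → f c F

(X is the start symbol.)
GOTO(I, 'f') = CLOSURE({ [A → αX.β] : [A → α.Xβ] ∈ I, X = 'f' })

Items with dot before 'f', with the dot advanced:
  [X → . f X F] → [X → f . X F]
Closure of the advanced items:
  [X → f . X F] has the dot before X: add [X → . P], [X → . d], [X → . f X F], [X → . f c F]
  [X → . P] has the dot before P: add [P → . X f f]

GOTO = { [P → . X f f], [X → . P], [X → . d], [X → . f X F], [X → . f c F], [X → f . X F] }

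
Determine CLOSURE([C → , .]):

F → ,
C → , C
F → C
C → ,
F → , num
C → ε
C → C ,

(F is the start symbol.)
To compute CLOSURE, for each item [A → α.Bβ] where B is a non-terminal, add [B → .γ] for all productions B → γ; repeat for the newly added items until nothing changes.

Start with: [C → , .]
The dot is at the end, so nothing is added.

CLOSURE = { [C → , .] }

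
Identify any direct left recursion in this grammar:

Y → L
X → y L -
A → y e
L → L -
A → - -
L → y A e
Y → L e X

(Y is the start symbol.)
Yes, L is left-recursive

Y → L: starts with L
X → y L -: starts with y
A → y e: starts with y
L → L -: LEFT RECURSIVE (starts with L)
A → - -: starts with '-'
L → y A e: starts with y
Y → L e X: starts with L

The grammar has direct left recursion on: L.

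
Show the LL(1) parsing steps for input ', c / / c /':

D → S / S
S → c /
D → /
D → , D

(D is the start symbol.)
LL(1) parsing maintains a stack (initially the start symbol over $) and the input. At each step: if the stack top is a terminal, match it against the current input token; if it is a non-terminal N, replace it with the RHS of M[N, lookahead] (the unique production whose predict set contains the lookahead).

Stack is shown with the top on the left.

Stack      Input          Action
--------------------------------
D $        , c / / c / $  output D → , D
, D $      , c / / c / $  match ','
D $        c / / c / $    output D → S / S
S / S $    c / / c / $    output S → c /
c / / S $  c / / c / $    match 'c'
/ / S $    / / c / $      match '/'
/ S $      / c / $        match '/'
S $        c / $          output S → c /
c / $      c / $          match 'c'
/ $        / $            match '/'
$          $              accept

The string is accepted.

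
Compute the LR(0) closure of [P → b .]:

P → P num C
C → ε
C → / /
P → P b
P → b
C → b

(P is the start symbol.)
To compute CLOSURE, for each item [A → α.Bβ] where B is a non-terminal, add [B → .γ] for all productions B → γ; repeat for the newly added items until nothing changes.

Start with: [P → b .]
The dot is at the end, so nothing is added.

CLOSURE = { [P → b .] }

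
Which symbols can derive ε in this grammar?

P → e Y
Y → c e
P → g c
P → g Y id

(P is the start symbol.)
A non-terminal is nullable if it can derive ε (the empty string): either it has an ε-production, or it has a production whose right-hand side consists entirely of nullable non-terminals.

There are no ε-productions, so no non-terminal can derive ε.
No non-terminals are nullable.

Answer: None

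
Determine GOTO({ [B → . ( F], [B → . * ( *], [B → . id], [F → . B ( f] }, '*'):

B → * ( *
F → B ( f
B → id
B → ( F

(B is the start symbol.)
GOTO(I, '*') = CLOSURE({ [A → αX.β] : [A → α.Xβ] ∈ I, X = '*' })

Items with dot before '*', with the dot advanced:
  [B → . * ( *] → [B → * . ( *]
Closure adds nothing (no advanced item has the dot before a non-terminal).

GOTO = { [B → * . ( *] }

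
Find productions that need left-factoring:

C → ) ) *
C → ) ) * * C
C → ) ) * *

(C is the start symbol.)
Left-factoring is needed when two productions for the same non-terminal
share a common prefix on the right-hand side.

Productions for C:
  C → ) ) *
  C → ) ) * * C
  C → ) ) * *

Found common prefix ') ) *' in productions for C

Answer: Yes, C has productions with common prefix ') ) *'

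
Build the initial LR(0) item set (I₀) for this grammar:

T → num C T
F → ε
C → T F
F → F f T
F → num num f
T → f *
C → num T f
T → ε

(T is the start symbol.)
First, augment the grammar with T' → T
I₀ = CLOSURE({ [T' → . T] }):
  [T' → . T] has the dot before T: add [T → . num C T], [T → . f *], [T → .]
No further items can be added.

I₀ = { [T → . f *], [T → . num C T], [T → .], [T' → . T] }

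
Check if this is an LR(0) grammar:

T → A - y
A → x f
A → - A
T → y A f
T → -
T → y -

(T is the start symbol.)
Augment with T' → T and build the canonical LR(0) collection (I0 = CLOSURE({[T' → . T]}), then GOTO on every symbol after a dot until no new states appear). It has 14 states:
  I0: { [A → . - A], [A → . x f], [T → . -], [T → . A - y], [T → . y -], [T → . y A f], [T' → . T] }  — shift
  I1: { [A → - . A], [A → . - A], [A → . x f], [T → - .] }  — shift, reduce
  I2: { [T → A . - y] }  — shift
  I3: { [T' → T .] }  — accept
  I4: { [A → x . f] }  — shift
  I5: { [A → . - A], [A → . x f], [T → y . -], [T → y . A f] }  — shift
  I6: { [A → - . A], [A → . - A], [A → . x f], [T → y - .] }  — shift, reduce
  I7: { [T → y A . f] }  — shift
  I8: { [T → y A f .] }  — reduce
  I9: { [A → - . A], [A → . - A], [A → . x f] }  — shift
  I10: { [A → - A .] }  — reduce
  I11: { [A → x f .] }  — reduce
  I12: { [T → A - . y] }  — shift
  I13: { [T → A - y .] }  — reduce

Conflict in state I1:
  Shift-reduce conflict between [T → - .] and [A → . - A]
So the grammar is NOT LR(0).

Answer: No. Shift-reduce conflict between [T → - .] and [A → . - A]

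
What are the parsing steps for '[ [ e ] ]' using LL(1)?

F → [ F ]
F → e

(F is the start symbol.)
Stack is shown with the top on the left.

Stack      Input        Action
------------------------------
F $        [ [ e ] ] $  output F → [ F ]
[ F ] $    [ [ e ] ] $  match '['
F ] $      [ e ] ] $    output F → [ F ]
[ F ] ] $  [ e ] ] $    match '['
F ] ] $    e ] ] $      output F → e
e ] ] $    e ] ] $      match 'e'
] ] $      ] ] $        match ']'
] $        ] $          match ']'
$          $            accept

The string is accepted.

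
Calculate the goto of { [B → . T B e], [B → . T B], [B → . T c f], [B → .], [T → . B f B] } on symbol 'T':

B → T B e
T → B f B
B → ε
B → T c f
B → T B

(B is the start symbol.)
GOTO(I, 'T') = CLOSURE({ [A → αX.β] : [A → α.Xβ] ∈ I, X = 'T' })

Items with dot before 'T', with the dot advanced:
  [B → . T B] → [B → T . B]
  [B → . T B e] → [B → T . B e]
  [B → . T c f] → [B → T . c f]
Closure of the advanced items:
  [B → T . B] has the dot before B: add [B → . T B e], [B → .], [B → . T c f], [B → . T B]
  [B → . T B e] has the dot before T: add [T → . B f B]

GOTO = { [B → . T B e], [B → . T B], [B → . T c f], [B → .], [B → T . B e], [B → T . B], [B → T . c f], [T → . B f B] }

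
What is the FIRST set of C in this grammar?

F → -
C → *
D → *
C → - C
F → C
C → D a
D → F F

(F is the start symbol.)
To compute FIRST(C), examine every production with C on the left-hand side, reading each right-hand side left to right until a non-nullable symbol is reached.

FIRST sets of the other non-terminals involved (by the same procedure, iterated to a fixed point):
  FIRST(D) = { '*', '-' }

From C → *:
  - '*' is a terminal: add '*' and stop
From C → - C:
  - '-' is a terminal: add '-' and stop
From C → D a:
  - D is a non-terminal: add FIRST(D) \ {ε} = { '*', '-' }
    D is not nullable, so stop

Collecting: FIRST(C) = { '*', '-' }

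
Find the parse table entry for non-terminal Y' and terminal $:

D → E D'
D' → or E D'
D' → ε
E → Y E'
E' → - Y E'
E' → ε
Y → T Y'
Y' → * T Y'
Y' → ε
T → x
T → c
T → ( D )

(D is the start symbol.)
Y' → ε

To find M[Y', $], we find productions for Y' where $ is in the predict set (PREDICT(N → α) = (FIRST(α) \ {ε}) ∪ (FOLLOW(N) if α ⇒* ε)).

Relevant sets:
  FOLLOW(Y') = { $, ')', '-', 'or' }

Y' → * T Y': PREDICT = { '*' }
Y' → ε: PREDICT = { $, ')', '-', 'or' }
  $ is in predict set, so this production goes in M[Y', $]

M[Y', $] = Y' → ε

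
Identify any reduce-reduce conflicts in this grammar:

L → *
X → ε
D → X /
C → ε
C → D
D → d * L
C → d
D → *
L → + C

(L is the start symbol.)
A reduce-reduce conflict occurs when an LR(0) state has two complete items [A → α .] and [B → β .] — both call for a reduction, and with no lookahead the parser cannot choose between them.

Augment with L' → L and build the canonical LR(0) collection (I0 = CLOSURE({[L' → . L]}), then GOTO on every symbol after a dot until no new states appear). It has 12 states:
  I0: { [L → . *], [L → . + C], [L' → . L] }  — shift
  I1: { [L → * .] }  — reduce
  I2: { [C → . D], [C → . d], [C → .], [D → . *], [D → . X /], [D → . d * L], [L → + . C], [X → .] }  — shift, 2 reduces
  I3: { [L' → L .] }  — accept
  I4: { [D → * .] }  — reduce
  I5: { [L → + C .] }  — reduce
  I6: { [C → D .] }  — reduce
  I7: { [D → X . /] }  — shift
  I8: { [C → d .], [D → d . * L] }  — shift, reduce
  I9: { [D → d * . L], [L → . *], [L → . + C] }  — shift
  I10: { [D → d * L .] }  — reduce
  I11: { [D → X / .] }  — reduce

I2 contains complete items [C → .], [X → .] — reduce-reduce conflict.

Answer: Yes — I2: [C → .] vs [X → .]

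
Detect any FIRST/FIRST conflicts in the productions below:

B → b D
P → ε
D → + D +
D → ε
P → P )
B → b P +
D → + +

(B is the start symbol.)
A FIRST/FIRST conflict occurs when two productions N → α and N → β for the same non-terminal have FIRST(α) ∩ FIRST(β) ≠ ∅ (with ε ∈ FIRST of a nullable right-hand side, so two nullable alternatives also conflict).

FIRST sets of the non-terminals at (or reachable through a nullable prefix from) the front of some alternative:
  FIRST(P) = { ')', ε }

Productions for B:
  B → b D: FIRST = { 'b' }
  B → b P +: FIRST = { 'b' }
Productions for P:
  P → ε: FIRST = { ε }
  P → P ): FIRST = { ')' }
Productions for D:
  D → + D +: FIRST = { '+' }
  D → ε: FIRST = { ε }
  D → + +: FIRST = { '+' }

Conflict for B: B → b D and B → b P +
  Overlap: { 'b' }
Conflict for D: D → + D + and D → + +
  Overlap: { '+' }

Answer: Yes. B → b D / B → b P '+' on { 'b' }; D → '+' D '+' / D → '+' '+' on { '+' }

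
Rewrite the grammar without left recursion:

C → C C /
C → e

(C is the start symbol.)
C → e C'
C' → C / C'
C' → ε

C is directly left-recursive. The standard transformation for
  A → A α₁ | ... | A α_m | β₁ | ... | β_n
is
  A  → β₁ A' | ... | β_n A'
  A' → α₁ A' | ... | α_m A' | ε

C → e becomes C → e C'
C → C C / becomes C' → C / C'
Add C' → ε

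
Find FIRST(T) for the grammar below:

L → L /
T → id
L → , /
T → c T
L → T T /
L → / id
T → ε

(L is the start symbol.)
From T → id:
  - id is a terminal: add 'id' and stop
From T → c T:
  - c is a terminal: add 'c' and stop
From T → ε:
  - ε-production, so ε ∈ FIRST(T)

Collecting: FIRST(T) = { 'c', 'id', ε }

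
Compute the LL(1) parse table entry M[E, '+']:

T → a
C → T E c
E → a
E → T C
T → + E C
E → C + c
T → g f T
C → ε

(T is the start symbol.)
E → T C, E → C + c

To find M[E, '+'], we find productions for E where '+' is in the predict set (PREDICT(N → α) = (FIRST(α) \ {ε}) ∪ (FOLLOW(N) if α ⇒* ε)).

Relevant sets:
  FIRST(T) = { '+', 'a', 'g' }
  FIRST(C) = { '+', 'a', 'g', ε }

E → a: PREDICT = { 'a' }
E → T C: PREDICT = { '+', 'a', 'g' }
  '+' is in predict set, so this production goes in M[E, '+']
E → C + c: PREDICT = { '+', 'a', 'g' }
  '+' is in predict set, so this production goes in M[E, '+']

M[E, '+'] = E → T C, E → C + c  (a multiply-defined cell — the grammar is not LL(1))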